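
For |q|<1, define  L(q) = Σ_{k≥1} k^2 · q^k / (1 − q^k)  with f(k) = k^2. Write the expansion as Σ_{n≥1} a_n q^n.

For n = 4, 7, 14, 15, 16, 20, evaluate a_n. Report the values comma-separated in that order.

21, 50, 250, 260, 341, 546

[q^4] f(4)=16,f(2)=4,f(1)=1 ⇒ 21
[q^7] f(7)=49,f(1)=1 ⇒ 50
q^14  k|14↦f(k): 14:196 7:49 2:4 1:1  a_14=250
d|15:{1,3,5,15}  Σf=1+9+25+225=260
q^16  k|16↦f(k): 16:256 8:64 4:16 2:4 1:1  a_16=341
q^20  k|20↦f(k): 1:1 2:4 4:16 5:25 10:100 20:400  a_20=546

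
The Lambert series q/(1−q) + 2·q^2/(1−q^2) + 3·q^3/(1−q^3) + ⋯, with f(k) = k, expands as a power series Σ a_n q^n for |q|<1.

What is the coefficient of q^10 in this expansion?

[q^10] f(1)=1,f(2)=2,f(5)=5,f(10)=10 ⇒ 18

a_10 = 18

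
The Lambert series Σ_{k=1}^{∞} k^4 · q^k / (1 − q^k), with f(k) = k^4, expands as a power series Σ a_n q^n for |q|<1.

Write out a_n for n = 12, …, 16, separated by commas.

[q^12] f(12)=20736,f(6)=1296,f(4)=256,f(3)=81,f(2)=16,f(1)=1 ⇒ 22386
q^13  k|13↦f(k): 1:1 13:28561  a_13=28562
[q^14] f(14)=38416,f(7)=2401,f(2)=16,f(1)=1 ⇒ 40834
n=15: 15·1 5·3 3·5 1·15  f→[50625+625+81+1]=51332
[q^16] f(16)=65536,f(8)=4096,f(4)=256,f(2)=16,f(1)=1 ⇒ 69905

22386, 28562, 40834, 51332, 69905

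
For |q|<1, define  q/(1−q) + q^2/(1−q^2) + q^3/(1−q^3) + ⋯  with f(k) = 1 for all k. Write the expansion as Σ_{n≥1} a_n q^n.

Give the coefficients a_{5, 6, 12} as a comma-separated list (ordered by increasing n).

[q^5] f(5)=1,f(1)=1 ⇒ 2
d|6:{1,2,3,6}  Σf=1+1+1+1=4
n=12: 12·1 6·2 4·3 3·4 2·6 1·12  f→[1+1+1+1+1+1]=6

2, 4, 6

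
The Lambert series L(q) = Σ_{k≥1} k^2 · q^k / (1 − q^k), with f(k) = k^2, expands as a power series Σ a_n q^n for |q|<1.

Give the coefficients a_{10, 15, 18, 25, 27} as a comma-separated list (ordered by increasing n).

130, 260, 455, 651, 820

d|10:{10,5,2,1}  Σf=100+25+4+1=130
n=15: 15·1 5·3 3·5 1·15  f→[225+25+9+1]=260
[q^18] f(18)=324,f(9)=81,f(6)=36,f(3)=9,f(2)=4,f(1)=1 ⇒ 455
q^25  k|25↦f(k): 25:625 5:25 1:1  a_25=651
n=27: 1·27 3·9 9·3 27·1  f→[1+9+81+729]=820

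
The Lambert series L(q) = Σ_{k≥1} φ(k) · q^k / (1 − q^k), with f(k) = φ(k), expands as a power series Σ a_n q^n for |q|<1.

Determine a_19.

d|19:{1,19}  Σφ=1+18=19

a_19 = 19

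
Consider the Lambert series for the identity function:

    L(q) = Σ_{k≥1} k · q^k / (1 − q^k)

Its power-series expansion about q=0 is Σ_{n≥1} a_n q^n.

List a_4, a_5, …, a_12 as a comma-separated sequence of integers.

7, 6, 12, 8, 15, 13, 18, 12, 28

[q^4] f(1)=1,f(2)=2,f(4)=4 ⇒ 7
d|5:{1,5}  Σf=1+5=6
d|6:{1,2,3,6}  Σf=1+2+3+6=12
q^7  k|7↦f(k): 1:1 7:7  a_7=8
q^8  k|8↦f(k): 1:1 2:2 4:4 8:8  a_8=15
q^9  k|9↦f(k): 9:9 3:3 1:1  a_9=13
[q^10] f(1)=1,f(2)=2,f(5)=5,f(10)=10 ⇒ 18
n=11: 11·1 1·11  f→[11+1]=12
d|12:{12,6,4,3,2,1}  Σf=12+6+4+3+2+1=28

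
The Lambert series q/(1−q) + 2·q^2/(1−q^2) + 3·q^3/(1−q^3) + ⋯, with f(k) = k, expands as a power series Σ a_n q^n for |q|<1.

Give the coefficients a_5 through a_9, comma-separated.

6, 12, 8, 15, 13

n=5: 5·1 1·5  f→[5+1]=6
[q^6] f(6)=6,f(3)=3,f(2)=2,f(1)=1 ⇒ 12
[q^7] f(1)=1,f(7)=7 ⇒ 8
q^8  k|8↦f(k): 8:8 4:4 2:2 1:1  a_8=15
[q^9] f(9)=9,f(3)=3,f(1)=1 ⇒ 13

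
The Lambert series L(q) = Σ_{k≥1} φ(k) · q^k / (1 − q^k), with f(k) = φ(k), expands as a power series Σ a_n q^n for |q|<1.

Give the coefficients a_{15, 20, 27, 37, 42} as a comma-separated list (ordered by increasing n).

q^15  k|15↦φ(k): 15:8 5:4 3:2 1:1  a_15=15
n=20: 1·20 2·10 4·5 5·4 10·2 20·1  φ→[1+1+2+4+4+8]=20
q^27  k|27↦φ(k): 27:18 9:6 3:2 1:1  a_27=27
q^37  k|37↦φ(k): 1:1 37:36  a_37=37
n=42: 42·1 21·2 14·3 7·6 6·7 3·14 2·21 1·42  φ→[12+12+6+6+2+2+1+1]=42

15, 20, 27, 37, 42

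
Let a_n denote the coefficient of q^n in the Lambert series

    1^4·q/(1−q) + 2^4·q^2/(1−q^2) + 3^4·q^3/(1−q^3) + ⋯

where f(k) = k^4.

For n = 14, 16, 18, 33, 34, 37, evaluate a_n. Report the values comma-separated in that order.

[q^14] f(14)=38416,f(7)=2401,f(2)=16,f(1)=1 ⇒ 40834
[q^16] f(1)=1,f(2)=16,f(4)=256,f(8)=4096,f(16)=65536 ⇒ 69905
[q^18] f(18)=104976,f(9)=6561,f(6)=1296,f(3)=81,f(2)=16,f(1)=1 ⇒ 112931
d|33:{33,11,3,1}  Σf=1185921+14641+81+1=1200644
n=34: 1·34 2·17 17·2 34·1  f→[1+16+83521+1336336]=1419874
q^37  k|37↦f(k): 1:1 37:1874161  a_37=1874162

40834, 69905, 112931, 1200644, 1419874, 1874162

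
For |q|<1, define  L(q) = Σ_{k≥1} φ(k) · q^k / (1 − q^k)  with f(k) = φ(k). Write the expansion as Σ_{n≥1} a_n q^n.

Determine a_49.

n=49: 49·1 7·7 1·49  φ→[42+6+1]=49

a_49 = 49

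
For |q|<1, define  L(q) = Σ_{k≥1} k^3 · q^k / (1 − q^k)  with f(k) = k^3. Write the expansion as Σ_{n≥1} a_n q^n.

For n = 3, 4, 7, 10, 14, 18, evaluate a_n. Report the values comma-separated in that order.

28, 73, 344, 1134, 3096, 6813

q^3  k|3↦f(k): 1:1 3:27  a_3=28
[q^4] f(4)=64,f(2)=8,f(1)=1 ⇒ 73
d|7:{7,1}  Σf=343+1=344
n=10: 1·10 2·5 5·2 10·1  f→[1+8+125+1000]=1134
[q^14] f(1)=1,f(2)=8,f(7)=343,f(14)=2744 ⇒ 3096
[q^18] f(1)=1,f(2)=8,f(3)=27,f(6)=216,f(9)=729,f(18)=5832 ⇒ 6813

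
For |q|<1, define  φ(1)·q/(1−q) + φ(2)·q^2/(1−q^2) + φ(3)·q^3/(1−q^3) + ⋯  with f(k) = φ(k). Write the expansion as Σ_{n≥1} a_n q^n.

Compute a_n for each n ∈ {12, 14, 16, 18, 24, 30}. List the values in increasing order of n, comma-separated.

d|12:{12,6,4,3,2,1}  Σφ=4+2+2+2+1+1=12
d|14:{14,7,2,1}  Σφ=6+6+1+1=14
n=16: 16·1 8·2 4·4 2·8 1·16  φ→[8+4+2+1+1]=16
n=18: 1·18 2·9 3·6 6·3 9·2 18·1  φ→[1+1+2+2+6+6]=18
d|24:{24,12,8,6,4,3,2,1}  Σφ=8+4+4+2+2+2+1+1=24
q^30  k|30↦φ(k): 1:1 2:1 3:2 5:4 6:2 10:4 15:8 30:8  a_30=30

12, 14, 16, 18, 24, 30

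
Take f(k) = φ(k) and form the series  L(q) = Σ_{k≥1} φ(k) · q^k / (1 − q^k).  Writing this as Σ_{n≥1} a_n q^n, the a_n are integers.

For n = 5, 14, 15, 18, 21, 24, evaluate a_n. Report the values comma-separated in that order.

[q^5] φ(5)=4,φ(1)=1 ⇒ 5
q^14  k|14↦φ(k): 14:6 7:6 2:1 1:1  a_14=14
q^15  k|15↦φ(k): 1:1 3:2 5:4 15:8  a_15=15
q^18  k|18↦φ(k): 18:6 9:6 6:2 3:2 2:1 1:1  a_18=18
d|21:{1,3,7,21}  Σφ=1+2+6+12=21
q^24  k|24↦φ(k): 24:8 12:4 8:4 6:2 4:2 3:2 2:1 1:1  a_24=24

5, 14, 15, 18, 21, 24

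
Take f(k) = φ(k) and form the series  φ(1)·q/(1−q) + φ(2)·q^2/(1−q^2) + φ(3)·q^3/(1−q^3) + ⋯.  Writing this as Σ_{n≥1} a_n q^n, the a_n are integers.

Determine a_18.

[q^18] φ(1)=1,φ(2)=1,φ(3)=2,φ(6)=2,φ(9)=6,φ(18)=6 ⇒ 18

a_18 = 18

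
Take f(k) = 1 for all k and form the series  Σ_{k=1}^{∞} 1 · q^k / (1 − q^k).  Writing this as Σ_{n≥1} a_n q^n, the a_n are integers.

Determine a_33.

a_33 = 4

n=33: 33·1 11·3 3·11 1·33  f→[1+1+1+1]=4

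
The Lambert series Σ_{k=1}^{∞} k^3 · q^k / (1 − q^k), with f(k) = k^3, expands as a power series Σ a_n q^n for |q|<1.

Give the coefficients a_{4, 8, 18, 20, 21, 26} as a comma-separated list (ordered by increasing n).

73, 585, 6813, 9198, 9632, 19782

[q^4] f(1)=1,f(2)=8,f(4)=64 ⇒ 73
q^8  k|8↦f(k): 8:512 4:64 2:8 1:1  a_8=585
q^18  k|18↦f(k): 1:1 2:8 3:27 6:216 9:729 18:5832  a_18=6813
d|20:{1,2,4,5,10,20}  Σf=1+8+64+125+1000+8000=9198
[q^21] f(1)=1,f(3)=27,f(7)=343,f(21)=9261 ⇒ 9632
n=26: 1·26 2·13 13·2 26·1  f→[1+8+2197+17576]=19782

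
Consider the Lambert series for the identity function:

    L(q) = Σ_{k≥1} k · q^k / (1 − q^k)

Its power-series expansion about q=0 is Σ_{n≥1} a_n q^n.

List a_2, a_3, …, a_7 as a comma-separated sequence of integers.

[q^2] f(1)=1,f(2)=2 ⇒ 3
[q^3] f(1)=1,f(3)=3 ⇒ 4
n=4: 4·1 2·2 1·4  f→[4+2+1]=7
d|5:{1,5}  Σf=1+5=6
[q^6] f(6)=6,f(3)=3,f(2)=2,f(1)=1 ⇒ 12
n=7: 1·7 7·1  f→[1+7]=8

3, 4, 7, 6, 12, 8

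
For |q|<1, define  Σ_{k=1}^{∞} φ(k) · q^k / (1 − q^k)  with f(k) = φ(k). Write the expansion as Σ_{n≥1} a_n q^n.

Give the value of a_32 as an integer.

d|32:{32,16,8,4,2,1}  Σφ=16+8+4+2+1+1=32

a_32 = 32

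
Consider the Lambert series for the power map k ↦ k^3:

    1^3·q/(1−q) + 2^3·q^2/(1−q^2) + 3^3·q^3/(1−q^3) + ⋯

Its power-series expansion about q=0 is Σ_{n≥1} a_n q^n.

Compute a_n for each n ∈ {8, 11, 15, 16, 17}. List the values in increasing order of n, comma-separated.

n=8: 1·8 2·4 4·2 8·1  f→[1+8+64+512]=585
q^11  k|11↦f(k): 1:1 11:1331  a_11=1332
d|15:{1,3,5,15}  Σf=1+27+125+3375=3528
q^16  k|16↦f(k): 1:1 2:8 4:64 8:512 16:4096  a_16=4681
[q^17] f(1)=1,f(17)=4913 ⇒ 4914

585, 1332, 3528, 4681, 4914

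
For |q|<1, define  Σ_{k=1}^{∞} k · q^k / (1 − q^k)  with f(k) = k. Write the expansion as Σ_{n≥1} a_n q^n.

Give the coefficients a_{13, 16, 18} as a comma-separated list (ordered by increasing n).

14, 31, 39

d|13:{1,13}  Σf=1+13=14
[q^16] f(16)=16,f(8)=8,f(4)=4,f(2)=2,f(1)=1 ⇒ 31
q^18  k|18↦f(k): 1:1 2:2 3:3 6:6 9:9 18:18  a_18=39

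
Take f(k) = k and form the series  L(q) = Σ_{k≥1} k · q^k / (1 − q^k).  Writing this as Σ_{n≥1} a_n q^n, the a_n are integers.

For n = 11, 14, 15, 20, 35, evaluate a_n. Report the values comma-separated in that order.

q^11  k|11↦f(k): 1:1 11:11  a_11=12
q^14  k|14↦f(k): 1:1 2:2 7:7 14:14  a_14=24
q^15  k|15↦f(k): 15:15 5:5 3:3 1:1  a_15=24
[q^20] f(20)=20,f(10)=10,f(5)=5,f(4)=4,f(2)=2,f(1)=1 ⇒ 42
q^35  k|35↦f(k): 35:35 7:7 5:5 1:1  a_35=48

12, 24, 24, 42, 48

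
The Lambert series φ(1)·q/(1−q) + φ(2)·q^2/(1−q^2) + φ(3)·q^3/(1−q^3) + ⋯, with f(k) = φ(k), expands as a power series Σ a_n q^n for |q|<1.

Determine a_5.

q^5  k|5↦φ(k): 5:4 1:1  a_5=5

a_5 = 5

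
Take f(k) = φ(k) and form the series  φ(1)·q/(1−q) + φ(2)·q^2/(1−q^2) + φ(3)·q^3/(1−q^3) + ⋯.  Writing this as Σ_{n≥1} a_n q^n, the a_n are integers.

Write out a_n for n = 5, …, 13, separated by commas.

d|5:{5,1}  Σφ=4+1=5
n=6: 6·1 3·2 2·3 1·6  φ→[2+2+1+1]=6
d|7:{7,1}  Σφ=6+1=7
q^8  k|8↦φ(k): 8:4 4:2 2:1 1:1  a_8=8
q^9  k|9↦φ(k): 9:6 3:2 1:1  a_9=9
n=10: 10·1 5·2 2·5 1·10  φ→[4+4+1+1]=10
n=11: 1·11 11·1  φ→[1+10]=11
q^12  k|12↦φ(k): 1:1 2:1 3:2 4:2 6:2 12:4  a_12=12
d|13:{1,13}  Σφ=1+12=13

5, 6, 7, 8, 9, 10, 11, 12, 13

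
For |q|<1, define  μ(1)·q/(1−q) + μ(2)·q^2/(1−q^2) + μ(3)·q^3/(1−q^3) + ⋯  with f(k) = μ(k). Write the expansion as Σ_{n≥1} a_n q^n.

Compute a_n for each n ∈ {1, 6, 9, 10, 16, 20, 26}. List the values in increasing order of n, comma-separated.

1, 0, 0, 0, 0, 0, 0

[q^1] μ(1)=1 ⇒ 1
d|6:{1,2,3,6}  Σμ=1+(-1)+(-1)+1=0
n=9: 1·9 3·3 9·1  μ→[1+(-1)+0]=0
n=10: 1·10 2·5 5·2 10·1  μ→[1+(-1)+(-1)+1]=0
[q^16] μ(16)=0,μ(8)=0,μ(4)=0,μ(2)=-1,μ(1)=1 ⇒ 0
q^20  k|20↦μ(k): 20:0 10:1 5:-1 4:0 2:-1 1:1  a_20=0
q^26  k|26↦μ(k): 26:1 13:-1 2:-1 1:1  a_26=0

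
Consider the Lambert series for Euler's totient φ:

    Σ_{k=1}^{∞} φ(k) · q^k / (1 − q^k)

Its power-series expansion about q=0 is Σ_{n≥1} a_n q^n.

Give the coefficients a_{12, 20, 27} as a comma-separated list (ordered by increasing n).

n=12: 1·12 2·6 3·4 4·3 6·2 12·1  φ→[1+1+2+2+2+4]=12
[q^20] φ(20)=8,φ(10)=4,φ(5)=4,φ(4)=2,φ(2)=1,φ(1)=1 ⇒ 20
n=27: 27·1 9·3 3·9 1·27  φ→[18+6+2+1]=27

12, 20, 27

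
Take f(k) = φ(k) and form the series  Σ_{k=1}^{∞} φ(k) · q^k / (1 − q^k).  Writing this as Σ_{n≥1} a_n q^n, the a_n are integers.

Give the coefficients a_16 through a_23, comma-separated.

[q^16] φ(1)=1,φ(2)=1,φ(4)=2,φ(8)=4,φ(16)=8 ⇒ 16
d|17:{1,17}  Σφ=1+16=17
n=18: 18·1 9·2 6·3 3·6 2·9 1·18  φ→[6+6+2+2+1+1]=18
[q^19] φ(19)=18,φ(1)=1 ⇒ 19
d|20:{1,2,4,5,10,20}  Σφ=1+1+2+4+4+8=20
d|21:{1,3,7,21}  Σφ=1+2+6+12=21
n=22: 22·1 11·2 2·11 1·22  φ→[10+10+1+1]=22
d|23:{23,1}  Σφ=22+1=23

16, 17, 18, 19, 20, 21, 22, 23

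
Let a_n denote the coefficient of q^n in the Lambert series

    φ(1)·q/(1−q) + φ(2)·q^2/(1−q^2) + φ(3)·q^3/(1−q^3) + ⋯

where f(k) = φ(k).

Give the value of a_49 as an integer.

q^49  k|49↦φ(k): 49:42 7:6 1:1  a_49=49

a_49 = 49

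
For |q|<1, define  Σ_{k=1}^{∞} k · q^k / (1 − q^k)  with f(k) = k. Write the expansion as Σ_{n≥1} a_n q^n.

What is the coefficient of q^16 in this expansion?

[q^16] f(1)=1,f(2)=2,f(4)=4,f(8)=8,f(16)=16 ⇒ 31

a_16 = 31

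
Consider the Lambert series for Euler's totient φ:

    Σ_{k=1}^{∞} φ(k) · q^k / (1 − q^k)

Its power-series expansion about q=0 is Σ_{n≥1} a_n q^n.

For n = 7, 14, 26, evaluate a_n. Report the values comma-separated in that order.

d|7:{7,1}  Σφ=6+1=7
d|14:{1,2,7,14}  Σφ=1+1+6+6=14
q^26  k|26↦φ(k): 26:12 13:12 2:1 1:1  a_26=26

7, 14, 26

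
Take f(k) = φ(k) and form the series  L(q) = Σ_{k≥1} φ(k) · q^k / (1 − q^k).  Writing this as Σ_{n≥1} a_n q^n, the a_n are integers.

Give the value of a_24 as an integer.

q^24  k|24↦φ(k): 1:1 2:1 3:2 4:2 6:2 8:4 12:4 24:8  a_24=24

a_24 = 24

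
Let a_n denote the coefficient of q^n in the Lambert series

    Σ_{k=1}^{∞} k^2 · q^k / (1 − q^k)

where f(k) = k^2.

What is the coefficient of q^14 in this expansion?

a_14 = 250

d|14:{1,2,7,14}  Σf=1+4+49+196=250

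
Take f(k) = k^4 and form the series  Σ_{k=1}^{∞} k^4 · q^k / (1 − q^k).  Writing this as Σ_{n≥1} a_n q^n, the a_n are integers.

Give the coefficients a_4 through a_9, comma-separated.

d|4:{1,2,4}  Σf=1+16+256=273
n=5: 5·1 1·5  f→[625+1]=626
n=6: 1·6 2·3 3·2 6·1  f→[1+16+81+1296]=1394
[q^7] f(1)=1,f(7)=2401 ⇒ 2402
n=8: 1·8 2·4 4·2 8·1  f→[1+16+256+4096]=4369
q^9  k|9↦f(k): 1:1 3:81 9:6561  a_9=6643

273, 626, 1394, 2402, 4369, 6643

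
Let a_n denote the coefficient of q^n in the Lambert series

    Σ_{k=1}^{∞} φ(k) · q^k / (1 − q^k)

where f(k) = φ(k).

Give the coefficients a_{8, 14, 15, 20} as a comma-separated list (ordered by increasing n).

d|8:{1,2,4,8}  Σφ=1+1+2+4=8
d|14:{14,7,2,1}  Σφ=6+6+1+1=14
n=15: 15·1 5·3 3·5 1·15  φ→[8+4+2+1]=15
[q^20] φ(20)=8,φ(10)=4,φ(5)=4,φ(4)=2,φ(2)=1,φ(1)=1 ⇒ 20

8, 14, 15, 20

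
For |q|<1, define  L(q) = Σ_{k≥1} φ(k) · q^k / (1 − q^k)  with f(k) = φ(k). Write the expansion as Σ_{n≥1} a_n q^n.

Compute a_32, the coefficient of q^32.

d|32:{32,16,8,4,2,1}  Σφ=16+8+4+2+1+1=32

a_32 = 32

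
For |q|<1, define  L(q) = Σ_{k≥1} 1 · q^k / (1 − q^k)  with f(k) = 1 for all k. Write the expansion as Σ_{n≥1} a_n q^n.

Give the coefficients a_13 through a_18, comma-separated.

2, 4, 4, 5, 2, 6

q^13  k|13↦f(k): 1:1 13:1  a_13=2
n=14: 1·14 2·7 7·2 14·1  f→[1+1+1+1]=4
[q^15] f(15)=1,f(5)=1,f(3)=1,f(1)=1 ⇒ 4
d|16:{16,8,4,2,1}  Σf=1+1+1+1+1=5
q^17  k|17↦f(k): 1:1 17:1  a_17=2
q^18  k|18↦f(k): 1:1 2:1 3:1 6:1 9:1 18:1  a_18=6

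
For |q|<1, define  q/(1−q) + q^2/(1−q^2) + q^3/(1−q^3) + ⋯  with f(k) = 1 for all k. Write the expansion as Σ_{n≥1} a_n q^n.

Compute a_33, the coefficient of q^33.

a_33 = 4

q^33  k|33↦f(k): 1:1 3:1 11:1 33:1  a_33=4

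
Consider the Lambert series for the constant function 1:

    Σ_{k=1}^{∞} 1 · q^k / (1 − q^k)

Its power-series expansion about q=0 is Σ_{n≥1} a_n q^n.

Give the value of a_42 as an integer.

a_42 = 8

n=42: 42·1 21·2 14·3 7·6 6·7 3·14 2·21 1·42  f→[1+1+1+1+1+1+1+1]=8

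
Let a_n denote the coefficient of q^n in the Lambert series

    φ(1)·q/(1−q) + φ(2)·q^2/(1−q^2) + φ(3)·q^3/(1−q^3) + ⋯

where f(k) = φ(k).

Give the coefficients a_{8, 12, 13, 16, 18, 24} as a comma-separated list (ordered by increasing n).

q^8  k|8↦φ(k): 8:4 4:2 2:1 1:1  a_8=8
q^12  k|12↦φ(k): 12:4 6:2 4:2 3:2 2:1 1:1  a_12=12
n=13: 13·1 1·13  φ→[12+1]=13
q^16  k|16↦φ(k): 1:1 2:1 4:2 8:4 16:8  a_16=16
q^18  k|18↦φ(k): 18:6 9:6 6:2 3:2 2:1 1:1  a_18=18
q^24  k|24↦φ(k): 24:8 12:4 8:4 6:2 4:2 3:2 2:1 1:1  a_24=24

8, 12, 13, 16, 18, 24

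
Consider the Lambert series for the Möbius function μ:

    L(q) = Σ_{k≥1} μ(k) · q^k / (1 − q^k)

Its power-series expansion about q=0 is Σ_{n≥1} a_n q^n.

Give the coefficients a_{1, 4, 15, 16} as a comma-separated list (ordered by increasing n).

1, 0, 0, 0

q^1  k|1↦μ(k): 1:1  a_1=1
[q^4] μ(1)=1,μ(2)=-1,μ(4)=0 ⇒ 0
n=15: 15·1 5·3 3·5 1·15  μ→[1+(-1)+(-1)+1]=0
n=16: 16·1 8·2 4·4 2·8 1·16  μ→[0+0+0+(-1)+1]=0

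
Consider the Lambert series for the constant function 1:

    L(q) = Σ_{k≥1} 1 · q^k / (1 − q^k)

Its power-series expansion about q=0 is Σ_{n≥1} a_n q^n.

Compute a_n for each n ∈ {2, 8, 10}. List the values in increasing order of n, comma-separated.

2, 4, 4

d|2:{2,1}  Σf=1+1=2
d|8:{1,2,4,8}  Σf=1+1+1+1=4
q^10  k|10↦f(k): 1:1 2:1 5:1 10:1  a_10=4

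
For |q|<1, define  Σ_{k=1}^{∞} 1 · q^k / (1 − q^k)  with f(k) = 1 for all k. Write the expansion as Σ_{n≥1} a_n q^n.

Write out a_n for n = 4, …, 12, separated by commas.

n=4: 1·4 2·2 4·1  f→[1+1+1]=3
q^5  k|5↦f(k): 1:1 5:1  a_5=2
d|6:{1,2,3,6}  Σf=1+1+1+1=4
n=7: 1·7 7·1  f→[1+1]=2
n=8: 8·1 4·2 2·4 1·8  f→[1+1+1+1]=4
[q^9] f(1)=1,f(3)=1,f(9)=1 ⇒ 3
n=10: 1·10 2·5 5·2 10·1  f→[1+1+1+1]=4
n=11: 1·11 11·1  f→[1+1]=2
[q^12] f(1)=1,f(2)=1,f(3)=1,f(4)=1,f(6)=1,f(12)=1 ⇒ 6

3, 2, 4, 2, 4, 3, 4, 2, 6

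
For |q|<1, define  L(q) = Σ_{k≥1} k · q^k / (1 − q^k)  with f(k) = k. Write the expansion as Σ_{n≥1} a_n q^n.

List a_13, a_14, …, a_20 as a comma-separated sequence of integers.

d|13:{13,1}  Σf=13+1=14
d|14:{14,7,2,1}  Σf=14+7+2+1=24
n=15: 1·15 3·5 5·3 15·1  f→[1+3+5+15]=24
[q^16] f(16)=16,f(8)=8,f(4)=4,f(2)=2,f(1)=1 ⇒ 31
d|17:{17,1}  Σf=17+1=18
q^18  k|18↦f(k): 18:18 9:9 6:6 3:3 2:2 1:1  a_18=39
d|19:{1,19}  Σf=1+19=20
d|20:{20,10,5,4,2,1}  Σf=20+10+5+4+2+1=42

14, 24, 24, 31, 18, 39, 20, 42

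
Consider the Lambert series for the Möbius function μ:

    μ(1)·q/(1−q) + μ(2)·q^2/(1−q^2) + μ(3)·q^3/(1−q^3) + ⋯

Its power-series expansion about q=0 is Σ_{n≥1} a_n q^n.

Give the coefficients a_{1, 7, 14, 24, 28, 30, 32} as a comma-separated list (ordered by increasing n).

1, 0, 0, 0, 0, 0, 0

q^1  k|1↦μ(k): 1:1  a_1=1
d|7:{1,7}  Σμ=1+(-1)=0
q^14  k|14↦μ(k): 1:1 2:-1 7:-1 14:1  a_14=0
q^24  k|24↦μ(k): 1:1 2:-1 3:-1 4:0 6:1 8:0 12:0 24:0  a_24=0
d|28:{1,2,4,7,14,28}  Σμ=1+(-1)+0+(-1)+1+0=0
n=30: 30·1 15·2 10·3 6·5 5·6 3·10 2·15 1·30  μ→[(-1)+1+1+1+(-1)+(-1)+(-1)+1]=0
d|32:{32,16,8,4,2,1}  Σμ=0+0+0+0+(-1)+1=0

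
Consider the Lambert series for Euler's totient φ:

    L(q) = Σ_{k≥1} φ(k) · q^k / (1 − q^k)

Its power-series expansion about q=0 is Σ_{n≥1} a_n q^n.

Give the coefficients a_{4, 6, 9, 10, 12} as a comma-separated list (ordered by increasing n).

[q^4] φ(1)=1,φ(2)=1,φ(4)=2 ⇒ 4
[q^6] φ(1)=1,φ(2)=1,φ(3)=2,φ(6)=2 ⇒ 6
d|9:{9,3,1}  Σφ=6+2+1=9
q^10  k|10↦φ(k): 10:4 5:4 2:1 1:1  a_10=10
n=12: 12·1 6·2 4·3 3·4 2·6 1·12  φ→[4+2+2+2+1+1]=12

4, 6, 9, 10, 12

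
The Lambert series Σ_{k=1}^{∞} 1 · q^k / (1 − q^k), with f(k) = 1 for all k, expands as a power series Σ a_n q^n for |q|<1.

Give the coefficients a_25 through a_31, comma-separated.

[q^25] f(25)=1,f(5)=1,f(1)=1 ⇒ 3
n=26: 26·1 13·2 2·13 1·26  f→[1+1+1+1]=4
[q^27] f(27)=1,f(9)=1,f(3)=1,f(1)=1 ⇒ 4
n=28: 28·1 14·2 7·4 4·7 2·14 1·28  f→[1+1+1+1+1+1]=6
d|29:{1,29}  Σf=1+1=2
d|30:{30,15,10,6,5,3,2,1}  Σf=1+1+1+1+1+1+1+1=8
[q^31] f(31)=1,f(1)=1 ⇒ 2

3, 4, 4, 6, 2, 8, 2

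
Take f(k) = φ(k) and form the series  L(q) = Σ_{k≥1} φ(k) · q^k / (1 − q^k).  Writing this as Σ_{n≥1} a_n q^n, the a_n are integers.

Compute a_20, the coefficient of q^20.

q^20  k|20↦φ(k): 20:8 10:4 5:4 4:2 2:1 1:1  a_20=20

a_20 = 20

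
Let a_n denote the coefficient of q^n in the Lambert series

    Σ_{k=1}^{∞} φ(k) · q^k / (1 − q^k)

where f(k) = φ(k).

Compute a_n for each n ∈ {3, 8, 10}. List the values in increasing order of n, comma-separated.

q^3  k|3↦φ(k): 1:1 3:2  a_3=3
d|8:{1,2,4,8}  Σφ=1+1+2+4=8
d|10:{10,5,2,1}  Σφ=4+4+1+1=10

3, 8, 10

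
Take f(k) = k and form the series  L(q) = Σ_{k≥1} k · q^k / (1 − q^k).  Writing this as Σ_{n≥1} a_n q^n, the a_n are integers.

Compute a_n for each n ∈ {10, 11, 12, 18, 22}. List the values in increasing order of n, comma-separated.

18, 12, 28, 39, 36

[q^10] f(10)=10,f(5)=5,f(2)=2,f(1)=1 ⇒ 18
[q^11] f(1)=1,f(11)=11 ⇒ 12
q^12  k|12↦f(k): 12:12 6:6 4:4 3:3 2:2 1:1  a_12=28
[q^18] f(18)=18,f(9)=9,f(6)=6,f(3)=3,f(2)=2,f(1)=1 ⇒ 39
[q^22] f(22)=22,f(11)=11,f(2)=2,f(1)=1 ⇒ 36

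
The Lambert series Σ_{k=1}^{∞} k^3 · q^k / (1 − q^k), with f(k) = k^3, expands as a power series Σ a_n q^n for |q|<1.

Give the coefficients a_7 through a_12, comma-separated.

344, 585, 757, 1134, 1332, 2044

d|7:{7,1}  Σf=343+1=344
n=8: 8·1 4·2 2·4 1·8  f→[512+64+8+1]=585
n=9: 1·9 3·3 9·1  f→[1+27+729]=757
q^10  k|10↦f(k): 10:1000 5:125 2:8 1:1  a_10=1134
n=11: 1·11 11·1  f→[1+1331]=1332
[q^12] f(1)=1,f(2)=8,f(3)=27,f(4)=64,f(6)=216,f(12)=1728 ⇒ 2044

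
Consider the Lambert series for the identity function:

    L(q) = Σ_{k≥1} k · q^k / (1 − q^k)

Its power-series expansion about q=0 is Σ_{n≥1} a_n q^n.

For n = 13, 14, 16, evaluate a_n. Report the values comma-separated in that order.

n=13: 13·1 1·13  f→[13+1]=14
[q^14] f(14)=14,f(7)=7,f(2)=2,f(1)=1 ⇒ 24
[q^16] f(1)=1,f(2)=2,f(4)=4,f(8)=8,f(16)=16 ⇒ 31

14, 24, 31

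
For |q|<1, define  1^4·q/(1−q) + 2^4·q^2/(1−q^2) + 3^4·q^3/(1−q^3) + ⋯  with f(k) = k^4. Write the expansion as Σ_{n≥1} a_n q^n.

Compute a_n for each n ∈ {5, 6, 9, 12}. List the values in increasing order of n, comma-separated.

626, 1394, 6643, 22386

[q^5] f(1)=1,f(5)=625 ⇒ 626
n=6: 6·1 3·2 2·3 1·6  f→[1296+81+16+1]=1394
n=9: 1·9 3·3 9·1  f→[1+81+6561]=6643
q^12  k|12↦f(k): 1:1 2:16 3:81 4:256 6:1296 12:20736  a_12=22386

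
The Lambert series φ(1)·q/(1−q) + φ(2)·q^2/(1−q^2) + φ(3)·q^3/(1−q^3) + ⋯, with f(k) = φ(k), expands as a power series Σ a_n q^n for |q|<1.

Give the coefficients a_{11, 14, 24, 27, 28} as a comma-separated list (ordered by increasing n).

q^11  k|11↦φ(k): 11:10 1:1  a_11=11
d|14:{1,2,7,14}  Σφ=1+1+6+6=14
q^24  k|24↦φ(k): 24:8 12:4 8:4 6:2 4:2 3:2 2:1 1:1  a_24=24
[q^27] φ(1)=1,φ(3)=2,φ(9)=6,φ(27)=18 ⇒ 27
q^28  k|28↦φ(k): 28:12 14:6 7:6 4:2 2:1 1:1  a_28=28

11, 14, 24, 27, 28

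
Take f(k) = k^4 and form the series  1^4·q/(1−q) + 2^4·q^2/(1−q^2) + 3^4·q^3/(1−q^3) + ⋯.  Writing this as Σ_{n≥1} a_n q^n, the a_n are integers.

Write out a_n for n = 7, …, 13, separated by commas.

2402, 4369, 6643, 10642, 14642, 22386, 28562

d|7:{1,7}  Σf=1+2401=2402
[q^8] f(1)=1,f(2)=16,f(4)=256,f(8)=4096 ⇒ 4369
q^9  k|9↦f(k): 1:1 3:81 9:6561  a_9=6643
d|10:{10,5,2,1}  Σf=10000+625+16+1=10642
q^11  k|11↦f(k): 1:1 11:14641  a_11=14642
q^12  k|12↦f(k): 12:20736 6:1296 4:256 3:81 2:16 1:1  a_12=22386
d|13:{1,13}  Σf=1+28561=28562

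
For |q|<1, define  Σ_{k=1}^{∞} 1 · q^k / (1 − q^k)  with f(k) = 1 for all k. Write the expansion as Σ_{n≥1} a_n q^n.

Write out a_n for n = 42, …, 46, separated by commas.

[q^42] f(1)=1,f(2)=1,f(3)=1,f(6)=1,f(7)=1,f(14)=1,f(21)=1,f(42)=1 ⇒ 8
q^43  k|43↦f(k): 43:1 1:1  a_43=2
n=44: 44·1 22·2 11·4 4·11 2·22 1·44  f→[1+1+1+1+1+1]=6
q^45  k|45↦f(k): 1:1 3:1 5:1 9:1 15:1 45:1  a_45=6
d|46:{1,2,23,46}  Σf=1+1+1+1=4

8, 2, 6, 6, 4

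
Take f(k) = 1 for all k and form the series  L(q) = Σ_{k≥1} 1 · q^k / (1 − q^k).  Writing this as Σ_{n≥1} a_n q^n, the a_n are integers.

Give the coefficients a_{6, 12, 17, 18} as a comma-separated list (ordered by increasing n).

d|6:{1,2,3,6}  Σf=1+1+1+1=4
[q^12] f(1)=1,f(2)=1,f(3)=1,f(4)=1,f(6)=1,f(12)=1 ⇒ 6
[q^17] f(1)=1,f(17)=1 ⇒ 2
d|18:{1,2,3,6,9,18}  Σf=1+1+1+1+1+1=6

4, 6, 2, 6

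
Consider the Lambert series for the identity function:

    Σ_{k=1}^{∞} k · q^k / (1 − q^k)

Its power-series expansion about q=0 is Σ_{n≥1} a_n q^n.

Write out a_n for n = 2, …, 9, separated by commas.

3, 4, 7, 6, 12, 8, 15, 13

d|2:{1,2}  Σf=1+2=3
d|3:{3,1}  Σf=3+1=4
q^4  k|4↦f(k): 1:1 2:2 4:4  a_4=7
[q^5] f(1)=1,f(5)=5 ⇒ 6
[q^6] f(1)=1,f(2)=2,f(3)=3,f(6)=6 ⇒ 12
n=7: 7·1 1·7  f→[7+1]=8
[q^8] f(1)=1,f(2)=2,f(4)=4,f(8)=8 ⇒ 15
q^9  k|9↦f(k): 1:1 3:3 9:9  a_9=13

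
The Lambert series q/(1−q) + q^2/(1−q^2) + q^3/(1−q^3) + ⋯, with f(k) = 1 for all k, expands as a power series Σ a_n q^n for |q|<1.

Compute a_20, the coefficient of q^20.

a_20 = 6

[q^20] f(20)=1,f(10)=1,f(5)=1,f(4)=1,f(2)=1,f(1)=1 ⇒ 6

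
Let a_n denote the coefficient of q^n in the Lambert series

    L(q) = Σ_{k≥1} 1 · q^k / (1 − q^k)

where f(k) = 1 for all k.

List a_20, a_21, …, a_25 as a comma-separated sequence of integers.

6, 4, 4, 2, 8, 3

d|20:{1,2,4,5,10,20}  Σf=1+1+1+1+1+1=6
q^21  k|21↦f(k): 1:1 3:1 7:1 21:1  a_21=4
n=22: 22·1 11·2 2·11 1·22  f→[1+1+1+1]=4
[q^23] f(23)=1,f(1)=1 ⇒ 2
d|24:{1,2,3,4,6,8,12,24}  Σf=1+1+1+1+1+1+1+1=8
q^25  k|25↦f(k): 25:1 5:1 1:1  a_25=3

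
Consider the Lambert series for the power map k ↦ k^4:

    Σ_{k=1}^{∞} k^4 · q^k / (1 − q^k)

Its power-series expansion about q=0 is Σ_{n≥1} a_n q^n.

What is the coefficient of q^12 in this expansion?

a_12 = 22386

[q^12] f(1)=1,f(2)=16,f(3)=81,f(4)=256,f(6)=1296,f(12)=20736 ⇒ 22386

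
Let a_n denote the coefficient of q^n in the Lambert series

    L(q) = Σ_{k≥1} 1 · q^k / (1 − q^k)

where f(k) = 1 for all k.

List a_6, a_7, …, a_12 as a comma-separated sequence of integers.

n=6: 6·1 3·2 2·3 1·6  f→[1+1+1+1]=4
d|7:{7,1}  Σf=1+1=2
n=8: 8·1 4·2 2·4 1·8  f→[1+1+1+1]=4
[q^9] f(1)=1,f(3)=1,f(9)=1 ⇒ 3
[q^10] f(1)=1,f(2)=1,f(5)=1,f(10)=1 ⇒ 4
n=11: 11·1 1·11  f→[1+1]=2
[q^12] f(1)=1,f(2)=1,f(3)=1,f(4)=1,f(6)=1,f(12)=1 ⇒ 6

4, 2, 4, 3, 4, 2, 6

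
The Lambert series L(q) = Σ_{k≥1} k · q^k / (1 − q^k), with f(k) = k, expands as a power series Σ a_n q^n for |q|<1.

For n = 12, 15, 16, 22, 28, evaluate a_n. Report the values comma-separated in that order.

28, 24, 31, 36, 56

[q^12] f(1)=1,f(2)=2,f(3)=3,f(4)=4,f(6)=6,f(12)=12 ⇒ 28
[q^15] f(1)=1,f(3)=3,f(5)=5,f(15)=15 ⇒ 24
[q^16] f(1)=1,f(2)=2,f(4)=4,f(8)=8,f(16)=16 ⇒ 31
[q^22] f(1)=1,f(2)=2,f(11)=11,f(22)=22 ⇒ 36
n=28: 1·28 2·14 4·7 7·4 14·2 28·1  f→[1+2+4+7+14+28]=56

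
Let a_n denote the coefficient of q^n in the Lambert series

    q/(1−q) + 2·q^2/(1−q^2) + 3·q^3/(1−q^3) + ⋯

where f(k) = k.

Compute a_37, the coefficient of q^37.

a_37 = 38

q^37  k|37↦f(k): 1:1 37:37  a_37=38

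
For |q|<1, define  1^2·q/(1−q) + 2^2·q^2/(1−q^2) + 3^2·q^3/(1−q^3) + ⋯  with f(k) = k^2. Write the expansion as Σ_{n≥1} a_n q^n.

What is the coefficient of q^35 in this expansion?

[q^35] f(35)=1225,f(7)=49,f(5)=25,f(1)=1 ⇒ 1300

a_35 = 1300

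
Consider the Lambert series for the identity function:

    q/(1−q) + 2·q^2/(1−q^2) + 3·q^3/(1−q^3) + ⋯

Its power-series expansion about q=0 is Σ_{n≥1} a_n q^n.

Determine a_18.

a_18 = 39

q^18  k|18↦f(k): 1:1 2:2 3:3 6:6 9:9 18:18  a_18=39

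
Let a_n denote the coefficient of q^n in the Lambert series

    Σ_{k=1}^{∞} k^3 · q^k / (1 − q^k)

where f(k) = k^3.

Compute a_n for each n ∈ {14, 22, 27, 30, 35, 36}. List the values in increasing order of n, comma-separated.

q^14  k|14↦f(k): 14:2744 7:343 2:8 1:1  a_14=3096
q^22  k|22↦f(k): 1:1 2:8 11:1331 22:10648  a_22=11988
d|27:{27,9,3,1}  Σf=19683+729+27+1=20440
n=30: 30·1 15·2 10·3 6·5 5·6 3·10 2·15 1·30  f→[27000+3375+1000+216+125+27+8+1]=31752
[q^35] f(35)=42875,f(7)=343,f(5)=125,f(1)=1 ⇒ 43344
q^36  k|36↦f(k): 36:46656 18:5832 12:1728 9:729 6:216 4:64 3:27 2:8 1:1  a_36=55261

3096, 11988, 20440, 31752, 43344, 55261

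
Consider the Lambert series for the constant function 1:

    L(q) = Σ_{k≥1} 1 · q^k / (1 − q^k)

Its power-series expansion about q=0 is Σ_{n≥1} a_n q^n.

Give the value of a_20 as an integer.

d|20:{20,10,5,4,2,1}  Σf=1+1+1+1+1+1=6

a_20 = 6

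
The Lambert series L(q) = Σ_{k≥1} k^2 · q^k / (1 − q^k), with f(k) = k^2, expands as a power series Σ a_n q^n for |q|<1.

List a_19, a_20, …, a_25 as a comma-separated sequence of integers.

362, 546, 500, 610, 530, 850, 651

q^19  k|19↦f(k): 19:361 1:1  a_19=362
q^20  k|20↦f(k): 20:400 10:100 5:25 4:16 2:4 1:1  a_20=546
[q^21] f(1)=1,f(3)=9,f(7)=49,f(21)=441 ⇒ 500
q^22  k|22↦f(k): 22:484 11:121 2:4 1:1  a_22=610
n=23: 23·1 1·23  f→[529+1]=530
d|24:{24,12,8,6,4,3,2,1}  Σf=576+144+64+36+16+9+4+1=850
n=25: 1·25 5·5 25·1  f→[1+25+625]=651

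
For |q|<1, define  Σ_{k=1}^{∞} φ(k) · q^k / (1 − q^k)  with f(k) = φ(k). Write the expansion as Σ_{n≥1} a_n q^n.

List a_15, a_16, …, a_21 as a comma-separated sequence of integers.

[q^15] φ(1)=1,φ(3)=2,φ(5)=4,φ(15)=8 ⇒ 15
[q^16] φ(1)=1,φ(2)=1,φ(4)=2,φ(8)=4,φ(16)=8 ⇒ 16
[q^17] φ(17)=16,φ(1)=1 ⇒ 17
d|18:{1,2,3,6,9,18}  Σφ=1+1+2+2+6+6=18
n=19: 19·1 1·19  φ→[18+1]=19
q^20  k|20↦φ(k): 20:8 10:4 5:4 4:2 2:1 1:1  a_20=20
[q^21] φ(1)=1,φ(3)=2,φ(7)=6,φ(21)=12 ⇒ 21

15, 16, 17, 18, 19, 20, 21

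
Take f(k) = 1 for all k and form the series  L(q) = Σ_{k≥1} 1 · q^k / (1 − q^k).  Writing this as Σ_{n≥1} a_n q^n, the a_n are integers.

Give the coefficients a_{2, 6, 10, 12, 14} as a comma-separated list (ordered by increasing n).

2, 4, 4, 6, 4

n=2: 1·2 2·1  f→[1+1]=2
[q^6] f(1)=1,f(2)=1,f(3)=1,f(6)=1 ⇒ 4
d|10:{10,5,2,1}  Σf=1+1+1+1=4
d|12:{1,2,3,4,6,12}  Σf=1+1+1+1+1+1=6
d|14:{1,2,7,14}  Σf=1+1+1+1=4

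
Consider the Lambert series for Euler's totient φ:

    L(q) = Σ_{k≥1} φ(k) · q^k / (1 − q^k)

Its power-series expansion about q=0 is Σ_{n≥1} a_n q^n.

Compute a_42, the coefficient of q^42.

n=42: 42·1 21·2 14·3 7·6 6·7 3·14 2·21 1·42  φ→[12+12+6+6+2+2+1+1]=42

a_42 = 42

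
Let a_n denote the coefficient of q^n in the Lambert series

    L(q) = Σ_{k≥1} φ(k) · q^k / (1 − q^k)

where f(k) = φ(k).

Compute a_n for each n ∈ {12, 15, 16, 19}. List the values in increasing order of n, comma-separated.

d|12:{1,2,3,4,6,12}  Σφ=1+1+2+2+2+4=12
[q^15] φ(15)=8,φ(5)=4,φ(3)=2,φ(1)=1 ⇒ 15
[q^16] φ(16)=8,φ(8)=4,φ(4)=2,φ(2)=1,φ(1)=1 ⇒ 16
[q^19] φ(19)=18,φ(1)=1 ⇒ 19

12, 15, 16, 19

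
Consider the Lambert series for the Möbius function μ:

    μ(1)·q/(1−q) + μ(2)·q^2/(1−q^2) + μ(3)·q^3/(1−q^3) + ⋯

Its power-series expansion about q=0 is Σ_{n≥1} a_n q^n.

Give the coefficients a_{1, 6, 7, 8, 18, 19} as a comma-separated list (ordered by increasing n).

1, 0, 0, 0, 0, 0

d|1:{1}  Σμ=1=1
d|6:{6,3,2,1}  Σμ=1+(-1)+(-1)+1=0
q^7  k|7↦μ(k): 7:-1 1:1  a_7=0
d|8:{1,2,4,8}  Σμ=1+(-1)+0+0=0
d|18:{18,9,6,3,2,1}  Σμ=0+0+1+(-1)+(-1)+1=0
q^19  k|19↦μ(k): 19:-1 1:1  a_19=0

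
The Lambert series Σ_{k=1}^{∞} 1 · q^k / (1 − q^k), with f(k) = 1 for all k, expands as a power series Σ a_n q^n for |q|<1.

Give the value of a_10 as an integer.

a_10 = 4

q^10  k|10↦f(k): 10:1 5:1 2:1 1:1  a_10=4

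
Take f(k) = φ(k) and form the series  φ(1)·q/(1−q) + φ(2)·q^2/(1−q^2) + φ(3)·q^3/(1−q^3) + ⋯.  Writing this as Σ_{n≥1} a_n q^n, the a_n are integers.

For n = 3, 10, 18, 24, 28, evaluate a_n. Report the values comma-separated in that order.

d|3:{1,3}  Σφ=1+2=3
d|10:{1,2,5,10}  Σφ=1+1+4+4=10
q^18  k|18↦φ(k): 18:6 9:6 6:2 3:2 2:1 1:1  a_18=18
[q^24] φ(24)=8,φ(12)=4,φ(8)=4,φ(6)=2,φ(4)=2,φ(3)=2,φ(2)=1,φ(1)=1 ⇒ 24
n=28: 1·28 2·14 4·7 7·4 14·2 28·1  φ→[1+1+2+6+6+12]=28

3, 10, 18, 24, 28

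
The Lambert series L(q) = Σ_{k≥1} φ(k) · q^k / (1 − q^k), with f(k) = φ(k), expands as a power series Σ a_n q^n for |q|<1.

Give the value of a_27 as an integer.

d|27:{27,9,3,1}  Σφ=18+6+2+1=27

a_27 = 27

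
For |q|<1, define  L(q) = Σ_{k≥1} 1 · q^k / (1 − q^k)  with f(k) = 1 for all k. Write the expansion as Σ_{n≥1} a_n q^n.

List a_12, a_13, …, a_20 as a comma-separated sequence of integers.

n=12: 1·12 2·6 3·4 4·3 6·2 12·1  f→[1+1+1+1+1+1]=6
[q^13] f(1)=1,f(13)=1 ⇒ 2
[q^14] f(14)=1,f(7)=1,f(2)=1,f(1)=1 ⇒ 4
d|15:{1,3,5,15}  Σf=1+1+1+1=4
[q^16] f(1)=1,f(2)=1,f(4)=1,f(8)=1,f(16)=1 ⇒ 5
q^17  k|17↦f(k): 17:1 1:1  a_17=2
q^18  k|18↦f(k): 1:1 2:1 3:1 6:1 9:1 18:1  a_18=6
d|19:{1,19}  Σf=1+1=2
n=20: 1·20 2·10 4·5 5·4 10·2 20·1  f→[1+1+1+1+1+1]=6

6, 2, 4, 4, 5, 2, 6, 2, 6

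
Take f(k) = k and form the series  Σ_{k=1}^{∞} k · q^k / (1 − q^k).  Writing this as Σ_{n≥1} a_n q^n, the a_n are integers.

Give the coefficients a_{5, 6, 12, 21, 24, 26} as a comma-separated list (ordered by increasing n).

q^5  k|5↦f(k): 5:5 1:1  a_5=6
n=6: 1·6 2·3 3·2 6·1  f→[1+2+3+6]=12
n=12: 1·12 2·6 3·4 4·3 6·2 12·1  f→[1+2+3+4+6+12]=28
d|21:{1,3,7,21}  Σf=1+3+7+21=32
d|24:{1,2,3,4,6,8,12,24}  Σf=1+2+3+4+6+8+12+24=60
n=26: 1·26 2·13 13·2 26·1  f→[1+2+13+26]=42

6, 12, 28, 32, 60, 42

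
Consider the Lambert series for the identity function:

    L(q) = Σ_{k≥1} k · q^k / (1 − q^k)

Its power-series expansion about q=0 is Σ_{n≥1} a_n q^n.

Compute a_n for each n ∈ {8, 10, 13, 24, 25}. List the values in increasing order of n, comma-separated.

q^8  k|8↦f(k): 8:8 4:4 2:2 1:1  a_8=15
q^10  k|10↦f(k): 10:10 5:5 2:2 1:1  a_10=18
n=13: 13·1 1·13  f→[13+1]=14
[q^24] f(1)=1,f(2)=2,f(3)=3,f(4)=4,f(6)=6,f(8)=8,f(12)=12,f(24)=24 ⇒ 60
q^25  k|25↦f(k): 25:25 5:5 1:1  a_25=31

15, 18, 14, 60, 31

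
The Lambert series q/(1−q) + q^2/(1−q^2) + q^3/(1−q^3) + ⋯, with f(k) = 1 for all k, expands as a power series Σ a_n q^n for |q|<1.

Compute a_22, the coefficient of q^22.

a_22 = 4

d|22:{22,11,2,1}  Σf=1+1+1+1=4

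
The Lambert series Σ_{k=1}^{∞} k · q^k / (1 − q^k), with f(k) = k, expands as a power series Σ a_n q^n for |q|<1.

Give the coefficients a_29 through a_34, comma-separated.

d|29:{29,1}  Σf=29+1=30
[q^30] f(1)=1,f(2)=2,f(3)=3,f(5)=5,f(6)=6,f(10)=10,f(15)=15,f(30)=30 ⇒ 72
[q^31] f(31)=31,f(1)=1 ⇒ 32
[q^32] f(32)=32,f(16)=16,f(8)=8,f(4)=4,f(2)=2,f(1)=1 ⇒ 63
d|33:{33,11,3,1}  Σf=33+11+3+1=48
n=34: 1·34 2·17 17·2 34·1  f→[1+2+17+34]=54

30, 72, 32, 63, 48, 54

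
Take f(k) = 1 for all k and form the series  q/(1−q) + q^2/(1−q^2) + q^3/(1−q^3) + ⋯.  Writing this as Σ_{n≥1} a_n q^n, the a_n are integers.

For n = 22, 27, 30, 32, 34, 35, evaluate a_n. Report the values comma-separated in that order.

4, 4, 8, 6, 4, 4

n=22: 22·1 11·2 2·11 1·22  f→[1+1+1+1]=4
[q^27] f(1)=1,f(3)=1,f(9)=1,f(27)=1 ⇒ 4
q^30  k|30↦f(k): 1:1 2:1 3:1 5:1 6:1 10:1 15:1 30:1  a_30=8
n=32: 1·32 2·16 4·8 8·4 16·2 32·1  f→[1+1+1+1+1+1]=6
q^34  k|34↦f(k): 34:1 17:1 2:1 1:1  a_34=4
d|35:{35,7,5,1}  Σf=1+1+1+1=4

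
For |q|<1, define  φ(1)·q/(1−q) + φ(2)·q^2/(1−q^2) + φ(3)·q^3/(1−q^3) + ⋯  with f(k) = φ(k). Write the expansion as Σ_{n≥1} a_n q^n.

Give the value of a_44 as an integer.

d|44:{1,2,4,11,22,44}  Σφ=1+1+2+10+10+20=44

a_44 = 44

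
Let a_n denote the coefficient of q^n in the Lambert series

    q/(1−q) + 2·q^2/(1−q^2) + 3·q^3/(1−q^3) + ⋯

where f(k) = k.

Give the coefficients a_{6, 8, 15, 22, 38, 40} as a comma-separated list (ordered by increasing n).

n=6: 6·1 3·2 2·3 1·6  f→[6+3+2+1]=12
n=8: 8·1 4·2 2·4 1·8  f→[8+4+2+1]=15
q^15  k|15↦f(k): 15:15 5:5 3:3 1:1  a_15=24
n=22: 1·22 2·11 11·2 22·1  f→[1+2+11+22]=36
q^38  k|38↦f(k): 38:38 19:19 2:2 1:1  a_38=60
[q^40] f(1)=1,f(2)=2,f(4)=4,f(5)=5,f(8)=8,f(10)=10,f(20)=20,f(40)=40 ⇒ 90

12, 15, 24, 36, 60, 90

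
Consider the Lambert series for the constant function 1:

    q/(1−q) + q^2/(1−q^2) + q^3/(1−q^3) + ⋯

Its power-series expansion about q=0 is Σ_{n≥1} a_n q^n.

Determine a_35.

q^35  k|35↦f(k): 1:1 5:1 7:1 35:1  a_35=4

a_35 = 4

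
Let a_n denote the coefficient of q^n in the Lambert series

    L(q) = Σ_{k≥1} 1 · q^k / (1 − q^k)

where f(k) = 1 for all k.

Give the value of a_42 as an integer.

a_42 = 8

n=42: 42·1 21·2 14·3 7·6 6·7 3·14 2·21 1·42  f→[1+1+1+1+1+1+1+1]=8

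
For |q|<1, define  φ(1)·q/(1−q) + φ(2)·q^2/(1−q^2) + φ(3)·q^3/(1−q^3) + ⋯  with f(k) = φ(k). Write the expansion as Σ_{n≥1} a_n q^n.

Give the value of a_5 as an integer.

n=5: 1·5 5·1  φ→[1+4]=5

a_5 = 5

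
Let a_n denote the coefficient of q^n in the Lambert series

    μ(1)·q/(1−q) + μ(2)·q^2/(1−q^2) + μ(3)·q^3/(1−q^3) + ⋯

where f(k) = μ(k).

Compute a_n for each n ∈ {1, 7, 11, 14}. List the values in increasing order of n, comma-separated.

d|1:{1}  Σμ=1=1
[q^7] μ(1)=1,μ(7)=-1 ⇒ 0
d|11:{11,1}  Σμ=(-1)+1=0
q^14  k|14↦μ(k): 14:1 7:-1 2:-1 1:1  a_14=0

1, 0, 0, 0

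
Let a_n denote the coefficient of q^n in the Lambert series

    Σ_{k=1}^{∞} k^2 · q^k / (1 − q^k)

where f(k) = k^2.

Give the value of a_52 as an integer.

[q^52] f(52)=2704,f(26)=676,f(13)=169,f(4)=16,f(2)=4,f(1)=1 ⇒ 3570

a_52 = 3570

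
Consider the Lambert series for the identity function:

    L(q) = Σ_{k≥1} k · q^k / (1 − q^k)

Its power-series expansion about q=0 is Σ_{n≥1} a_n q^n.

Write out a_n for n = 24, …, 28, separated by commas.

d|24:{24,12,8,6,4,3,2,1}  Σf=24+12+8+6+4+3+2+1=60
[q^25] f(1)=1,f(5)=5,f(25)=25 ⇒ 31
n=26: 26·1 13·2 2·13 1·26  f→[26+13+2+1]=42
q^27  k|27↦f(k): 27:27 9:9 3:3 1:1  a_27=40
d|28:{28,14,7,4,2,1}  Σf=28+14+7+4+2+1=56

60, 31, 42, 40, 56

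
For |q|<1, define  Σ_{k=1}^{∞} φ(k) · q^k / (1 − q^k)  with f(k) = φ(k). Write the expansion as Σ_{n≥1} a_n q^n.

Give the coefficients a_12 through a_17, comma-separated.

q^12  k|12↦φ(k): 1:1 2:1 3:2 4:2 6:2 12:4  a_12=12
[q^13] φ(13)=12,φ(1)=1 ⇒ 13
n=14: 14·1 7·2 2·7 1·14  φ→[6+6+1+1]=14
[q^15] φ(15)=8,φ(5)=4,φ(3)=2,φ(1)=1 ⇒ 15
d|16:{16,8,4,2,1}  Σφ=8+4+2+1+1=16
[q^17] φ(17)=16,φ(1)=1 ⇒ 17

12, 13, 14, 15, 16, 17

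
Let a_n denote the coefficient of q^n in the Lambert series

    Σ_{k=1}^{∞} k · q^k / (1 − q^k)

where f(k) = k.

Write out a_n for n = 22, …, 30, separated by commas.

36, 24, 60, 31, 42, 40, 56, 30, 72

n=22: 1·22 2·11 11·2 22·1  f→[1+2+11+22]=36
[q^23] f(1)=1,f(23)=23 ⇒ 24
d|24:{24,12,8,6,4,3,2,1}  Σf=24+12+8+6+4+3+2+1=60
[q^25] f(1)=1,f(5)=5,f(25)=25 ⇒ 31
n=26: 1·26 2·13 13·2 26·1  f→[1+2+13+26]=42
q^27  k|27↦f(k): 27:27 9:9 3:3 1:1  a_27=40
q^28  k|28↦f(k): 1:1 2:2 4:4 7:7 14:14 28:28  a_28=56
n=29: 29·1 1·29  f→[29+1]=30
[q^30] f(30)=30,f(15)=15,f(10)=10,f(6)=6,f(5)=5,f(3)=3,f(2)=2,f(1)=1 ⇒ 72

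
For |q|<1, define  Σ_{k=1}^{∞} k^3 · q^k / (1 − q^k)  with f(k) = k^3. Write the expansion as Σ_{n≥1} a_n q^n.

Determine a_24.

a_24 = 16380

[q^24] f(24)=13824,f(12)=1728,f(8)=512,f(6)=216,f(4)=64,f(3)=27,f(2)=8,f(1)=1 ⇒ 16380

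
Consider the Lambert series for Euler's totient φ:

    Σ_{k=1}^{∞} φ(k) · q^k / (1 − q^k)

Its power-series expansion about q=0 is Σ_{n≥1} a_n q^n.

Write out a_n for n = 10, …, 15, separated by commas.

[q^10] φ(1)=1,φ(2)=1,φ(5)=4,φ(10)=4 ⇒ 10
q^11  k|11↦φ(k): 1:1 11:10  a_11=11
n=12: 12·1 6·2 4·3 3·4 2·6 1·12  φ→[4+2+2+2+1+1]=12
d|13:{13,1}  Σφ=12+1=13
q^14  k|14↦φ(k): 1:1 2:1 7:6 14:6  a_14=14
d|15:{15,5,3,1}  Σφ=8+4+2+1=15

10, 11, 12, 13, 14, 15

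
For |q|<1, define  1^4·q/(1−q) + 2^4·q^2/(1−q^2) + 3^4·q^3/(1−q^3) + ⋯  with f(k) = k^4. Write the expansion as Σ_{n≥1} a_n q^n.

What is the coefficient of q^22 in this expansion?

[q^22] f(1)=1,f(2)=16,f(11)=14641,f(22)=234256 ⇒ 248914

a_22 = 248914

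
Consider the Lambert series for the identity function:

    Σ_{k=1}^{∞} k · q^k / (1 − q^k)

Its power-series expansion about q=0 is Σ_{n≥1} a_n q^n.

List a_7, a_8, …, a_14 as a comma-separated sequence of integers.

8, 15, 13, 18, 12, 28, 14, 24

[q^7] f(1)=1,f(7)=7 ⇒ 8
d|8:{8,4,2,1}  Σf=8+4+2+1=15
[q^9] f(9)=9,f(3)=3,f(1)=1 ⇒ 13
[q^10] f(10)=10,f(5)=5,f(2)=2,f(1)=1 ⇒ 18
[q^11] f(1)=1,f(11)=11 ⇒ 12
[q^12] f(1)=1,f(2)=2,f(3)=3,f(4)=4,f(6)=6,f(12)=12 ⇒ 28
n=13: 1·13 13·1  f→[1+13]=14
d|14:{14,7,2,1}  Σf=14+7+2+1=24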